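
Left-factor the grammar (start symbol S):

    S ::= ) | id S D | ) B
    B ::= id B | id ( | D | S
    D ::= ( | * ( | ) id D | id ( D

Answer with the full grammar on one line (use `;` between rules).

S ::= id S D | ) S'; B ::= D | S | id B'; D ::= ( | * ( | ) id D | id ( D; S' ::= epsilon | B; B' ::= B | (

S has alternatives sharing prefix ')': factor to S → ) S' with S' → ε | B.
B has alternatives sharing prefix 'id': factor to B → id B' with B' → B | (.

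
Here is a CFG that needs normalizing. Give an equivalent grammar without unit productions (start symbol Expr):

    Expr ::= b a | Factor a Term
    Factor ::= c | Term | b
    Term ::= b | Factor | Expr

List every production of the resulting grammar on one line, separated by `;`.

Unit pairs: Factor ⇒* {Expr, Term}; Term ⇒* {Expr, Factor}.
For every A with A ⇒* B via unit rules, add B's non-unit alternatives to A; then delete every rule of the form X → Y.

Expr ::= b a | Factor a Term; Factor ::= b | c | b a | Factor a Term; Term ::= b | c | b a | Factor a Term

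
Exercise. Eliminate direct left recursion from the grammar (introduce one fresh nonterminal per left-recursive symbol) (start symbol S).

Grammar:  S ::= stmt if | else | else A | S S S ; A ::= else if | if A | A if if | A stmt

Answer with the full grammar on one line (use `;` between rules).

S ::= stmt if S' | else S' | else A S'; A ::= else if A' | if A A'; S' ::= S S S' | ε; A' ::= if if A' | stmt A' | ε

Directly left-recursive nonterminals: S, A.
For S: α = {S S}, β = {stmt if, else, else A}. Rewrite as S → β S' and S' → α S' | ε.
For A: α = {if if, stmt}, β = {else if, if A}. Rewrite as A → β A' and A' → α A' | ε.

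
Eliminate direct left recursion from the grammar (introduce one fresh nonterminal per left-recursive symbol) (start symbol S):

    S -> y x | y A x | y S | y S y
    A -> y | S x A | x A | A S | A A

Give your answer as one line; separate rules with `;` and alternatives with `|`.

S -> y x | y A x | y S | y S y; A -> y A' | S x A A' | x A A'; A' -> S A' | A A' | ε

Left recursion appears on A.
For A: α = {S, A}, β = {y, S x A, x A}. Rewrite as A → β A' and A' → α A' | ε.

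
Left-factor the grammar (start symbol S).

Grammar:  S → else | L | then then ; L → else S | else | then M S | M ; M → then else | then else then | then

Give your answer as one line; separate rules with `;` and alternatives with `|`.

L has alternatives sharing prefix 'else': factor to L → else L' with L' → S | ε.
M has alternatives sharing prefix 'then': factor to M → then M' with M' → else | else then | ε.
M' has alternatives sharing prefix 'else': factor to M' → else M'' with M'' → ε | then.

S → else | L | then then; L → then M S | M | else L'; M → then M'; L' → S | ε; M' → ε | else M''; M'' → ε | then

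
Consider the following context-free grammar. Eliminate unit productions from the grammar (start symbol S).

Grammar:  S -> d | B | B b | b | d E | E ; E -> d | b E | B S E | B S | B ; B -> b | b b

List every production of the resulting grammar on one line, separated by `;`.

S -> b | b b | d | b E | B S E | B S | B b | d E; E -> b | b b | d | b E | B S E | B S; B -> b | b b

Unit pairs: E ⇒* {B}; S ⇒* {B, E}.
Replace each nonterminal's rules with the union of the non-unit rules of every nonterminal it unit-derives.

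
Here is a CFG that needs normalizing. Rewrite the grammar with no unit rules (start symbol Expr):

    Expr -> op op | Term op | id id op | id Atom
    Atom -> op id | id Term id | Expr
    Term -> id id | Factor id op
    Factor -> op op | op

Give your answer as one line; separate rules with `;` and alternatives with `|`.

Expr -> op op | Term op | id id op | id Atom; Atom -> op id | id Term id | op op | Term op | id id op | id Atom; Term -> id id | Factor id op; Factor -> op op | op

Unit pairs: Atom ⇒* {Expr}.
For every A with A ⇒* B via unit rules, add B's non-unit alternatives to A; then delete every rule of the form X → Y.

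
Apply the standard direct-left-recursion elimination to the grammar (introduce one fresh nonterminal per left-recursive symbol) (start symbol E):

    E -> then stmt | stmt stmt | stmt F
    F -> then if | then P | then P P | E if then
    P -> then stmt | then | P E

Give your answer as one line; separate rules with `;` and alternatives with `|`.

Directly left-recursive nonterminal: P.
For P: α = {E}, β = {then stmt, then}. Rewrite as P → β P' and P' → α P' | ε.

E -> then stmt | stmt stmt | stmt F; F -> then if | then P | then P P | E if then; P -> then stmt P' | then P'; P' -> E P' | ε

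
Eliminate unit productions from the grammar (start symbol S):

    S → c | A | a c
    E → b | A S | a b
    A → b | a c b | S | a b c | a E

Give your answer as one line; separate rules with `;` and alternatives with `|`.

Unit pairs: A ⇒* {S}; S ⇒* {A}.
Replace each nonterminal's rules with the union of the non-unit rules of every nonterminal it unit-derives.

S → c | a c | b | a c b | a b c | a E; E → b | A S | a b; A → c | a c | b | a c b | a b c | a E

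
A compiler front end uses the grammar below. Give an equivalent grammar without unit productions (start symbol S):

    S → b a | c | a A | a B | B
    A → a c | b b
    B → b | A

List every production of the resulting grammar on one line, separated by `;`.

Unit pairs: B ⇒* {A}; S ⇒* {A, B}.
For each unit pair (A, B), copy every non-unit production of B to A, then drop all unit productions.

S → b | b a | c | a A | a B | a c | b b; A → a c | b b; B → b | a c | b b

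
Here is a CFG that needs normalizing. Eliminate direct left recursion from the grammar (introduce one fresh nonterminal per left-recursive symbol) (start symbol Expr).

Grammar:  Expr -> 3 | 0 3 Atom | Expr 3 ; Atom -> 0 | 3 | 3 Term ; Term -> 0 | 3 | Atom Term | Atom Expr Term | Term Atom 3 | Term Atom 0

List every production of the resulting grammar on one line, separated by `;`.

Expr -> 3 Expr1 | 0 3 Atom Expr1; Atom -> 0 | 3 | 3 Term; Term -> 0 Term1 | 3 Term1 | Atom Term Term1 | Atom Expr Term Term1; Expr1 -> 3 Expr1 | ε; Term1 -> Atom 3 Term1 | Atom 0 Term1 | ε

Directly left-recursive nonterminals: Expr, Term.
For Expr: α = {3}, β = {3, 0 3 Atom}. Rewrite as Expr → β Expr1 and Expr1 → α Expr1 | ε.
For Term: α = {Atom 3, Atom 0}, β = {0, 3, Atom Term, Atom Expr Term}. Rewrite as Term → β Term1 and Term1 → α Term1 | ε.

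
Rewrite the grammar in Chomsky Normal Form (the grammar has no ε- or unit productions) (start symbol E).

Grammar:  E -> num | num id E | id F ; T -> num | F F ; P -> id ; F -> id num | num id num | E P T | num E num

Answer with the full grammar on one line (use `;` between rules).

E -> num | X1 Y1 | X2 F; T -> num | F F; P -> id; F -> X2 X1 | X1 Y2 | E Y3 | X1 Y4; X1 -> num; X2 -> id; Y1 -> X2 E; Y2 -> X2 X1; Y3 -> P T; Y4 -> E X1

Introduce a nonterminal for each terminal appearing in a rule of length ≥ 2: X1 → num, X2 → id.
Binarize each right-hand side of length ≥ 3 by chaining fresh nonterminals (Y1, Y2, …): affected rules were E → X1 X2 E; F → X1 X2 X1; F → E P T; F → X1 E X1.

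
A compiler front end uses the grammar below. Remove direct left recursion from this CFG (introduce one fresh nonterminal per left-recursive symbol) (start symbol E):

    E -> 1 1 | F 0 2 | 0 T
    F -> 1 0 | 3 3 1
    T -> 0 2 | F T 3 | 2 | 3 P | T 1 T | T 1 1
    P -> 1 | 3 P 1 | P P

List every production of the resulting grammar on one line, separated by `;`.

E -> 1 1 | F 0 2 | 0 T; F -> 1 0 | 3 3 1; T -> 0 2 T' | F T 3 T' | 2 T' | 3 P T'; P -> 1 P' | 3 P 1 P'; T' -> 1 T T' | 1 1 T' | ε; P' -> P P' | ε

Directly left-recursive nonterminals: T, P.
For T: α = {1 T, 1 1}, β = {0 2, F T 3, 2, 3 P}. Rewrite as T → β T' and T' → α T' | ε.
For P: α = {P}, β = {1, 3 P 1}. Rewrite as P → β P' and P' → α P' | ε.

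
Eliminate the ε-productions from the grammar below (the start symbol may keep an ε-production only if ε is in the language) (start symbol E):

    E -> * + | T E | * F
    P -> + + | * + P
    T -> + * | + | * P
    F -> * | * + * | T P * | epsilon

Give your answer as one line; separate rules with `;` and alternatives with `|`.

Nullable nonterminals: {F}.
ε ∉ L(G), so no ε-production is kept.
Add the nullable-subset variants: E → * F gives * F | *.

E -> * + | T E | * F | *; P -> + + | * + P; T -> + * | + | * P; F -> * | * + * | T P *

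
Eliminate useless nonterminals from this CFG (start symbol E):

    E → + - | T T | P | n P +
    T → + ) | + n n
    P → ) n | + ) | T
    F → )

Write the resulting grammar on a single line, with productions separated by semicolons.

E → + - | T T | P | n P +; T → + ) | + n n; P → ) n | + ) | T

Generating nonterminals: {E, F, P, T}.
Reachable from E after that: {E, P, T}.
Removed useless symbols: {F} and every production mentioning them.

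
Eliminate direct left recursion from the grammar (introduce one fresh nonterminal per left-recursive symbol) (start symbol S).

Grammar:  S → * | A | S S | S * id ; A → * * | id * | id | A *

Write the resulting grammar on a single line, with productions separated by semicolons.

S → * S' | A S'; A → * * A' | id * A' | id A'; S' → S S' | * id S' | ε; A' → * A' | ε

S, A are directly left-recursive.
For S: α = {S, * id}, β = {*, A}. Rewrite as S → β S' and S' → α S' | ε.
For A: α = {*}, β = {* *, id *, id}. Rewrite as A → β A' and A' → α A' | ε.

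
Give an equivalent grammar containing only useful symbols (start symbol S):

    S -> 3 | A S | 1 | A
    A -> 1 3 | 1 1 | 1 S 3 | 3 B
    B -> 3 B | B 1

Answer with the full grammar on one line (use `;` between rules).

Generating nonterminals: {A, S}.
Reachable from S after that: {A, S}.
Removed useless symbols: {B} and every production mentioning them.

S -> 3 | A S | 1 | A; A -> 1 3 | 1 1 | 1 S 3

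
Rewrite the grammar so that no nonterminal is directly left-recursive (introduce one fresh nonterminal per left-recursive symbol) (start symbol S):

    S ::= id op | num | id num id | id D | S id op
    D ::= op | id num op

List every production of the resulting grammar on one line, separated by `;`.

S ::= id op S' | num S' | id num id S' | id D S'; D ::= op | id num op; S' ::= id op S' | ε

Left recursion appears on S.
For S: α = {id op}, β = {id op, num, id num id, id D}. Rewrite as S → β S' and S' → α S' | ε.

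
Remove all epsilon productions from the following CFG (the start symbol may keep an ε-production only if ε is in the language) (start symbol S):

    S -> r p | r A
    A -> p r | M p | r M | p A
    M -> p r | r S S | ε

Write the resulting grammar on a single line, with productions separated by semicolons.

Nullable nonterminals: {M}.
ε ∉ L(G), so no ε-production is kept.
Add the nullable-subset variants: A → M p gives M p | p. A → r M gives r M | r.

S -> r p | r A; A -> p r | M p | p | r M | r | p A; M -> p r | r S S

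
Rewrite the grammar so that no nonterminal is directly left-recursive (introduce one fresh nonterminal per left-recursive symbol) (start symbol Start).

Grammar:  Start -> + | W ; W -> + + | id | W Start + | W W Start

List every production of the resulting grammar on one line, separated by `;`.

Start -> + | W; W -> + + W1 | id W1; W1 -> Start + W1 | W Start W1 | ε

W is directly left-recursive.
For W: α = {Start +, W Start}, β = {+ +, id}. Rewrite as W → β W1 and W1 → α W1 | ε.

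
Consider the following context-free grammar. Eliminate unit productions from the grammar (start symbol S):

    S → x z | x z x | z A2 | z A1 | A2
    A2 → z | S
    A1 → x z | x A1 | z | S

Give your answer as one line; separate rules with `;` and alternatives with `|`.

Unit pairs: A1 ⇒* {A2, S}; A2 ⇒* {S}; S ⇒* {A2}.
For every A with A ⇒* B via unit rules, add B's non-unit alternatives to A; then delete every rule of the form X → Y.

S → z | x z | x z x | z A2 | z A1; A2 → z | x z | x z x | z A2 | z A1; A1 → z | x z | x A1 | x z x | z A2 | z A1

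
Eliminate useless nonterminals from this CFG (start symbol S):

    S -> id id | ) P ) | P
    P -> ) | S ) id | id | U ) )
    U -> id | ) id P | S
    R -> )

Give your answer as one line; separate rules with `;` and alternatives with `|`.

S -> id id | ) P ) | P; P -> ) | S ) id | id | U ) ); U -> id | ) id P | S

Generating nonterminals: {P, R, S, U}.
Reachable from S after that: {P, S, U}.
Removed useless symbols: {R} and every production mentioning them.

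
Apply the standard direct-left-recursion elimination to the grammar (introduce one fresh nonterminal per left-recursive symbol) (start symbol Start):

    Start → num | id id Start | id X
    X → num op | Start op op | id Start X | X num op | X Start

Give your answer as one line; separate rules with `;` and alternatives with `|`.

Start → num | id id Start | id X; X → num op X1 | Start op op X1 | id Start X X1; X1 → num op X1 | Start X1 | epsilon

X is directly left-recursive.
For X: α = {num op, Start}, β = {num op, Start op op, id Start X}. Rewrite as X → β X1 and X1 → α X1 | ε.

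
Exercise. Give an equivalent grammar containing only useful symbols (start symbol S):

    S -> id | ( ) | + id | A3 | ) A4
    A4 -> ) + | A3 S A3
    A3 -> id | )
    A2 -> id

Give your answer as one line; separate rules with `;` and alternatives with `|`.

Generating nonterminals: {A2, A3, A4, S}.
Reachable from S after that: {A3, A4, S}.
Removed useless symbols: {A2} and every production mentioning them.

S -> id | ( ) | + id | A3 | ) A4; A4 -> ) + | A3 S A3; A3 -> id | )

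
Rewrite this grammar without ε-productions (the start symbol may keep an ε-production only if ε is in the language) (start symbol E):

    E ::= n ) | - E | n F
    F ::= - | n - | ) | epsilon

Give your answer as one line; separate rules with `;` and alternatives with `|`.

E ::= n ) | - E | n F | n; F ::= - | n - | )

Nullable nonterminals: {F}.
ε ∉ L(G), so no ε-production is kept.
Expand every rule over subsets of its nullable positions: E → n F gives n F | n.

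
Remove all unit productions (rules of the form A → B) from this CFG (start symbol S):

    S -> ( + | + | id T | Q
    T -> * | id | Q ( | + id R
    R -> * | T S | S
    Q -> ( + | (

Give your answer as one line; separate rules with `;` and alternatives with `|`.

Unit pairs: R ⇒* {Q, S}; S ⇒* {Q}.
For each unit pair (A, B), copy every non-unit production of B to A, then drop all unit productions.

S -> ( + | + | id T | (; T -> * | id | Q ( | + id R; R -> ( + | ( | + | id T | * | T S; Q -> ( + | (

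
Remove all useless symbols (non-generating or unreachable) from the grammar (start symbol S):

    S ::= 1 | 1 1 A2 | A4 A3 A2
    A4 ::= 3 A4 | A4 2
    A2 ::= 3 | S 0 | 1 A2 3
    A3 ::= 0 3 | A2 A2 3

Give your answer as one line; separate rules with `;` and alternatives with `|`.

Generating nonterminals: {A2, A3, S}.
Reachable from S after that: {A2, S}.
Removed useless symbols: {A3, A4} and every production mentioning them.

S ::= 1 | 1 1 A2; A2 ::= 3 | S 0 | 1 A2 3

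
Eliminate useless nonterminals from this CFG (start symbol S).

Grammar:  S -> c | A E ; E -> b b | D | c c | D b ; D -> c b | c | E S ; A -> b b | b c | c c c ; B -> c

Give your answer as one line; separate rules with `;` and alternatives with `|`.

Generating nonterminals: {A, B, D, E, S}.
Reachable from S after that: {A, D, E, S}.
Removed useless symbols: {B} and every production mentioning them.

S -> c | A E; E -> b b | D | c c | D b; D -> c b | c | E S; A -> b b | b c | c c c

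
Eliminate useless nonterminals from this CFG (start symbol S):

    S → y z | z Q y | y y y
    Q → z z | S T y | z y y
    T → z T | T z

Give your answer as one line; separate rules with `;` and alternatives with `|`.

Generating nonterminals: {Q, S}.
Reachable from S after that: {Q, S}.
Removed useless symbols: {T} and every production mentioning them.

S → y z | z Q y | y y y; Q → z z | z y y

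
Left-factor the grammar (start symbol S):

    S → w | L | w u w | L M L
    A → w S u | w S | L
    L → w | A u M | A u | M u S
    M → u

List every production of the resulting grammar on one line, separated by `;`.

S → w S' | L S''; A → L | w S A'; L → w | M u S | A u L'; M → u; S' → ε | u w; S'' → ε | M L; A' → u | ε; L' → M | ε

S has alternatives sharing prefix 'w': factor to S → w S' with S' → ε | u w.
S has alternatives sharing prefix 'L': factor to S → L S'' with S'' → ε | M L.
A has alternatives sharing prefix 'w S': factor to A → w S A' with A' → u | ε.
L has alternatives sharing prefix 'A u': factor to L → A u L' with L' → M | ε.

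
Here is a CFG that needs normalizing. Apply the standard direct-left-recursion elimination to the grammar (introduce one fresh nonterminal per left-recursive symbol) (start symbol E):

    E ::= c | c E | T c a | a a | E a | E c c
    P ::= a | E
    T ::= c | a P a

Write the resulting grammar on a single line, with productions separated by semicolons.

Left recursion appears on E.
For E: α = {a, c c}, β = {c, c E, T c a, a a}. Rewrite as E → β E' and E' → α E' | ε.

E ::= c E' | c E E' | T c a E' | a a E'; P ::= a | E; T ::= c | a P a; E' ::= a E' | c c E' | ε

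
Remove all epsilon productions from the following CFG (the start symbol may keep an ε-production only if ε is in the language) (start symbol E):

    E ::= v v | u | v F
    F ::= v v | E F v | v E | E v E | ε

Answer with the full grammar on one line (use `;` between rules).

E ::= v v | u | v F | v; F ::= v v | E F v | E v | v E | E v E

The nullable symbols are {F}.
ε ∉ L(G), so no ε-production is kept.
For each production, add variants omitting each subset of nullable occurrences: E → v F gives v F | v. F → E F v gives E F v | E v.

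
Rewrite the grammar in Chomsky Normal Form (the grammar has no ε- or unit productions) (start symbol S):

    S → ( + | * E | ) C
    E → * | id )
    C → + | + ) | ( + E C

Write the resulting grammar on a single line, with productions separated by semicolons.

S → X1 X2 | X3 E | X4 C; E → * | X5 X4; C → + | X2 X4 | X1 Y1; X1 → (; X2 → +; X3 → *; X4 → ); X5 → id; Y1 → X2 Y2; Y2 → E C

Introduce a nonterminal for each terminal appearing in a rule of length ≥ 2: X1 → (, X2 → +, X3 → *, X4 → ), X5 → id.
Binarize each right-hand side of length ≥ 3 by chaining fresh nonterminals (Y1, Y2, …): affected rules were C → X1 X2 E C.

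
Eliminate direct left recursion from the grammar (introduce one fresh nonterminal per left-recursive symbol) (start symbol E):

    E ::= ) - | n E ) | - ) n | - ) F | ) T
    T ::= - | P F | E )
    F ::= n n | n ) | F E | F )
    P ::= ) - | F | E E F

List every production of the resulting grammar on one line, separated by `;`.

E ::= ) - | n E ) | - ) n | - ) F | ) T; T ::= - | P F | E ); F ::= n n F' | n ) F'; P ::= ) - | F | E E F; F' ::= E F' | ) F' | ε

Directly left-recursive nonterminal: F.
For F: α = {E, )}, β = {n n, n )}. Rewrite as F → β F' and F' → α F' | ε.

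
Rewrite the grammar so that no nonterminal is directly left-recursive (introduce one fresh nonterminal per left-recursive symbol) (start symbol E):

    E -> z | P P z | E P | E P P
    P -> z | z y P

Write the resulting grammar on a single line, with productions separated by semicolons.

E is directly left-recursive.
For E: α = {P, P P}, β = {z, P P z}. Rewrite as E → β E' and E' → α E' | ε.

E -> z E' | P P z E'; P -> z | z y P; E' -> P E' | P P E' | epsilon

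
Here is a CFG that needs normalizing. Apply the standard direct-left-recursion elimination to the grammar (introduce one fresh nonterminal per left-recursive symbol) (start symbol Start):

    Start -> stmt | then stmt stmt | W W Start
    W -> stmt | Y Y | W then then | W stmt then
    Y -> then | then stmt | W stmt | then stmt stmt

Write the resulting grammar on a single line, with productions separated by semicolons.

Directly left-recursive nonterminal: W.
For W: α = {then then, stmt then}, β = {stmt, Y Y}. Rewrite as W → β W1 and W1 → α W1 | ε.

Start -> stmt | then stmt stmt | W W Start; W -> stmt W1 | Y Y W1; Y -> then | then stmt | W stmt | then stmt stmt; W1 -> then then W1 | stmt then W1 | eps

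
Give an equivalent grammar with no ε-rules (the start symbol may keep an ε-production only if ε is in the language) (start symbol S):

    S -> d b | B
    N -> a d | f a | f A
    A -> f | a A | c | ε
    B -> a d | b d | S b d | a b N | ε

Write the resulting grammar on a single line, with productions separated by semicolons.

S -> d b | B | ε; N -> a d | f a | f A | f; A -> f | a A | a | c; B -> a d | b d | S b d | a b N

Nullable set = {A, B, S}.
ε ∈ L(G) since S is nullable, so keep S → ε.
For each production, add variants omitting each subset of nullable occurrences: N → f A gives f A | f. A → a A gives a A | a.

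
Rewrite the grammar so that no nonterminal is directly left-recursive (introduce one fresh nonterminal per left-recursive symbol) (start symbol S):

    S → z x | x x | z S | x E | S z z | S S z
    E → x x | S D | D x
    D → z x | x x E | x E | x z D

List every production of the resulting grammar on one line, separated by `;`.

S → z x S' | x x S' | z S S' | x E S'; E → x x | S D | D x; D → z x | x x E | x E | x z D; S' → z z S' | S z S' | ε

S is directly left-recursive.
For S: α = {z z, S z}, β = {z x, x x, z S, x E}. Rewrite as S → β S' and S' → α S' | ε.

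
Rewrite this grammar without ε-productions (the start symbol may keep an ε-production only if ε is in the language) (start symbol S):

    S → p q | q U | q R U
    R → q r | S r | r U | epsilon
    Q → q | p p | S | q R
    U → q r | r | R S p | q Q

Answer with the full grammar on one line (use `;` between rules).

Nullable set = {R}.
ε ∉ L(G), so no ε-production is kept.
For each production, add variants omitting each subset of nullable occurrences: U → R S p gives R S p | S p.

S → p q | q U | q R U; R → q r | S r | r U; Q → q | p p | S | q R; U → q r | r | R S p | S p | q Q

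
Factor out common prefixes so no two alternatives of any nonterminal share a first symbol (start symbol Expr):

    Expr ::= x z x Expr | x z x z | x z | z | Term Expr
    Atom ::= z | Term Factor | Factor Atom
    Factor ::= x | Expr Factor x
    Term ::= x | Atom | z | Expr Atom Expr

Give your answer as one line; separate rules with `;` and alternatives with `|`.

Expr has alternatives sharing prefix 'x z': factor to Expr → x z Expr1 with Expr1 → x Expr | x z | ε.
Expr1 has alternatives sharing prefix 'x': factor to Expr1 → x Expr11 with Expr11 → Expr | z.

Expr ::= z | Term Expr | x z Expr1; Atom ::= z | Term Factor | Factor Atom; Factor ::= x | Expr Factor x; Term ::= x | Atom | z | Expr Atom Expr; Expr1 ::= ε | x Expr11; Expr11 ::= Expr | z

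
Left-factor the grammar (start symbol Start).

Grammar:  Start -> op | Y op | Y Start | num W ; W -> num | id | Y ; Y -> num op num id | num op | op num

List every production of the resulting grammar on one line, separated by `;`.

Start -> op | num W | Y Start1; W -> num | id | Y; Y -> op num | num op Y1; Start1 -> op | Start; Y1 -> num id | eps

Start has alternatives sharing prefix 'Y': factor to Start → Y Start1 with Start1 → op | Start.
Y has alternatives sharing prefix 'num op': factor to Y → num op Y1 with Y1 → num id | ε.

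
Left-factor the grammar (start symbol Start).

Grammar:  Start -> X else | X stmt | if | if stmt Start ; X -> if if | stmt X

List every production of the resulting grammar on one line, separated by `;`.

Start -> X Start1 | if Start2; X -> if if | stmt X; Start1 -> else | stmt; Start2 -> ε | stmt Start

Start has alternatives sharing prefix 'X': factor to Start → X Start1 with Start1 → else | stmt.
Start has alternatives sharing prefix 'if': factor to Start → if Start2 with Start2 → ε | stmt Start.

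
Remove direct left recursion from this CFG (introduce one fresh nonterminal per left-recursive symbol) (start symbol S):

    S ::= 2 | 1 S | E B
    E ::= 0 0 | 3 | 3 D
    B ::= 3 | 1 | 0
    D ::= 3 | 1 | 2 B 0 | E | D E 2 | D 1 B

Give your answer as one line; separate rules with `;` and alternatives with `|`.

D is directly left-recursive.
For D: α = {E 2, 1 B}, β = {3, 1, 2 B 0, E}. Rewrite as D → β D' and D' → α D' | ε.

S ::= 2 | 1 S | E B; E ::= 0 0 | 3 | 3 D; B ::= 3 | 1 | 0; D ::= 3 D' | 1 D' | 2 B 0 D' | E D'; D' ::= E 2 D' | 1 B D' | eps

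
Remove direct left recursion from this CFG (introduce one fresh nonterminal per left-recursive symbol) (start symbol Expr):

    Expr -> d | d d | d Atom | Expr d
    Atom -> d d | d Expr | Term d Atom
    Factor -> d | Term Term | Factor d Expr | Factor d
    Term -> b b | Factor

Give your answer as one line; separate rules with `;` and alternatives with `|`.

Expr -> d Expr1 | d d Expr1 | d Atom Expr1; Atom -> d d | d Expr | Term d Atom; Factor -> d Factor1 | Term Term Factor1; Term -> b b | Factor; Expr1 -> d Expr1 | eps; Factor1 -> d Expr Factor1 | d Factor1 | eps

Directly left-recursive nonterminals: Expr, Factor.
For Expr: α = {d}, β = {d, d d, d Atom}. Rewrite as Expr → β Expr1 and Expr1 → α Expr1 | ε.
For Factor: α = {d Expr, d}, β = {d, Term Term}. Rewrite as Factor → β Factor1 and Factor1 → α Factor1 | ε.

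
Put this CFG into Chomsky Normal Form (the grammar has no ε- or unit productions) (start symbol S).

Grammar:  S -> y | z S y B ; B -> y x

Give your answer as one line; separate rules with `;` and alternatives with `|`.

S -> y | X1 Y1; B -> X2 X3; X1 -> z; X2 -> y; X3 -> x; Y1 -> S Y2; Y2 -> X2 B

Introduce a nonterminal for each terminal appearing in a rule of length ≥ 2: X1 → z, X2 → y, X3 → x.
Binarize each right-hand side of length ≥ 3 by chaining fresh nonterminals (Y1, Y2, …): affected rules were S → X1 S X2 B.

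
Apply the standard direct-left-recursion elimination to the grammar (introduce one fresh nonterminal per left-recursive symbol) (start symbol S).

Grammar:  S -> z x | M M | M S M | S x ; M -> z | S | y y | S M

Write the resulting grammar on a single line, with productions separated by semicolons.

Left recursion appears on S.
For S: α = {x}, β = {z x, M M, M S M}. Rewrite as S → β S' and S' → α S' | ε.

S -> z x S' | M M S' | M S M S'; M -> z | S | y y | S M; S' -> x S' | ε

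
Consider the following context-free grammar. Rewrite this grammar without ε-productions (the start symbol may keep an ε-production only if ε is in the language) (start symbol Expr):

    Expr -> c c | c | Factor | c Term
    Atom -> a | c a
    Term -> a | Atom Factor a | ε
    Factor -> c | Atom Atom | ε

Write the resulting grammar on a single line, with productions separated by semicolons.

Nullable nonterminals: {Expr, Factor, Term}.
ε ∈ L(G) since Expr is nullable, so keep Expr → ε.
Expand every rule over subsets of its nullable positions: Term → Atom Factor a gives Atom Factor a | Atom a.

Expr -> c c | c | Factor | c Term | ε; Atom -> a | c a; Term -> a | Atom Factor a | Atom a; Factor -> c | Atom Atom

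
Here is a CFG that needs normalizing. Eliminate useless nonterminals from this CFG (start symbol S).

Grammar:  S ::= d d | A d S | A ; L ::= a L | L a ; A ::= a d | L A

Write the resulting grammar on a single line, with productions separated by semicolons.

Generating nonterminals: {A, S}.
Reachable from S after that: {A, S}.
Removed useless symbols: {L} and every production mentioning them.

S ::= d d | A d S | A; A ::= a d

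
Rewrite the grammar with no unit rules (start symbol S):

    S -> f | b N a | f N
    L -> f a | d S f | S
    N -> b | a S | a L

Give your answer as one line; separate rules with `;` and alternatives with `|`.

Unit pairs: L ⇒* {S}.
For every A with A ⇒* B via unit rules, add B's non-unit alternatives to A; then delete every rule of the form X → Y.

S -> f | b N a | f N; L -> f a | d S f | f | b N a | f N; N -> b | a S | a L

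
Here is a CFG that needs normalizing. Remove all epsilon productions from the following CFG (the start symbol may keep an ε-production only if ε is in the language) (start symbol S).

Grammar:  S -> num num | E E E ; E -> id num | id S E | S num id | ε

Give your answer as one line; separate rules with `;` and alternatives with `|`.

S -> num num | E E E | E E | E | ε; E -> id num | id S E | id S | id E | id | S num id | num id

Nullable nonterminals: {E, S}.
ε ∈ L(G) since S is nullable, so keep S → ε.
Expand every rule over subsets of its nullable positions: S → E E E gives E E E | E E | E. E → id S E gives id S E | id S | id E | id. E → S num id gives S num id | num id.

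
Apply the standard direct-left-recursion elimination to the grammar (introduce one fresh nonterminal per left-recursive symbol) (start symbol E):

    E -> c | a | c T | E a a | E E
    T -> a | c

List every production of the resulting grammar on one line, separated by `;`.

E is directly left-recursive.
For E: α = {a a, E}, β = {c, a, c T}. Rewrite as E → β E' and E' → α E' | ε.

E -> c E' | a E' | c T E'; T -> a | c; E' -> a a E' | E E' | ε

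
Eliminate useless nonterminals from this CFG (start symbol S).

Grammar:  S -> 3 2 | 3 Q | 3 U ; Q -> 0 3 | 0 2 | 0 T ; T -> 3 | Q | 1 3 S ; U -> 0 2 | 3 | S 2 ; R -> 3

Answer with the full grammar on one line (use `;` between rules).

S -> 3 2 | 3 Q | 3 U; Q -> 0 3 | 0 2 | 0 T; T -> 3 | Q | 1 3 S; U -> 0 2 | 3 | S 2

Generating nonterminals: {Q, R, S, T, U}.
Reachable from S after that: {Q, S, T, U}.
Removed useless symbols: {R} and every production mentioning them.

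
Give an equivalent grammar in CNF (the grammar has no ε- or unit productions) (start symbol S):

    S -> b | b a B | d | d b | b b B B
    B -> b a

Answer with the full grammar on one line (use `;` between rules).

S -> b | X1 Y1 | d | X3 X1 | X1 Y2; B -> X1 X2; X1 -> b; X2 -> a; X3 -> d; Y1 -> X2 B; Y2 -> X1 Y3; Y3 -> B B

Introduce a nonterminal for each terminal appearing in a rule of length ≥ 2: X1 → b, X2 → a, X3 → d.
Binarize each right-hand side of length ≥ 3 by chaining fresh nonterminals (Y1, Y2, …): affected rules were S → X1 X2 B; S → X1 X1 B B.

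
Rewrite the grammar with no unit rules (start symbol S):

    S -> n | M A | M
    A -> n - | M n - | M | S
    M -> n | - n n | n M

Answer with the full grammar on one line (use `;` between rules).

S -> n | M A | - n n | n M; A -> n | M A | n - | M n - | - n n | n M; M -> n | - n n | n M

Unit pairs: A ⇒* {M, S}; S ⇒* {M}.
Replace each nonterminal's rules with the union of the non-unit rules of every nonterminal it unit-derives.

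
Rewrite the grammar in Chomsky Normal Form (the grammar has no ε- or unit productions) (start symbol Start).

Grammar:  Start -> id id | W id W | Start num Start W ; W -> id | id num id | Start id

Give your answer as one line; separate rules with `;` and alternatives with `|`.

Introduce a nonterminal for each terminal appearing in a rule of length ≥ 2: X1 → id, X2 → num.
Binarize each right-hand side of length ≥ 3 by chaining fresh nonterminals (Y1, Y2, …): affected rules were Start → W X1 W; Start → Start X2 Start W; W → X1 X2 X1.

Start -> X1 X1 | W Y1 | Start Y2; W -> id | X1 Y4 | Start X1; X1 -> id; X2 -> num; Y1 -> X1 W; Y2 -> X2 Y3; Y3 -> Start W; Y4 -> X2 X1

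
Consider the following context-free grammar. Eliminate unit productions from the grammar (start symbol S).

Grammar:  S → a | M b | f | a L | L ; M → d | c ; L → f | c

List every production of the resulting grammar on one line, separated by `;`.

S → f | c | a | M b | a L; M → d | c; L → f | c

Unit pairs: S ⇒* {L}.
Replace each nonterminal's rules with the union of the non-unit rules of every nonterminal it unit-derives.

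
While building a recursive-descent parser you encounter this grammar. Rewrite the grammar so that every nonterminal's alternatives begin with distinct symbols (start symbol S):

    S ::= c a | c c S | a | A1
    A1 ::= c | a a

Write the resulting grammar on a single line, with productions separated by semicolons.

S ::= a | A1 | c S'; A1 ::= c | a a; S' ::= a | c S

S has alternatives sharing prefix 'c': factor to S → c S' with S' → a | c S.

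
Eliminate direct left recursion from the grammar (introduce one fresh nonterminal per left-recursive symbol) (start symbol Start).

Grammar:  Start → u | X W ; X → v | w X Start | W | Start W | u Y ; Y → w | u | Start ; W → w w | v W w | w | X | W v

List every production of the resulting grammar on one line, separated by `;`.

Start → u | X W; X → v | w X Start | W | Start W | u Y; Y → w | u | Start; W → w w W1 | v W w W1 | w W1 | X W1; W1 → v W1 | ε

W is directly left-recursive.
For W: α = {v}, β = {w w, v W w, w, X}. Rewrite as W → β W1 and W1 → α W1 | ε.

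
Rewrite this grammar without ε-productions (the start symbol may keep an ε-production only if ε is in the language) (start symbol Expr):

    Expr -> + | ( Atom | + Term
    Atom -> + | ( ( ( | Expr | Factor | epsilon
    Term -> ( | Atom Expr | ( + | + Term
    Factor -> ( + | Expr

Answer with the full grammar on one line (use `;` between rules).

The nullable symbols are {Atom}.
ε ∉ L(G), so no ε-production is kept.
Add the nullable-subset variants: Expr → ( Atom gives ( Atom | (. Term → Atom Expr gives Atom Expr | Expr.

Expr -> + | ( Atom | ( | + Term; Atom -> + | ( ( ( | Expr | Factor; Term -> ( | Atom Expr | Expr | ( + | + Term; Factor -> ( + | Expr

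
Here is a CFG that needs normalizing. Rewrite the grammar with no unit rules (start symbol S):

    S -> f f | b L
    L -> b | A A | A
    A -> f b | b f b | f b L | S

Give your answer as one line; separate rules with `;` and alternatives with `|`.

S -> f f | b L; L -> b | A A | f f | b L | f b | b f b | f b L; A -> f f | b L | f b | b f b | f b L

Unit pairs: A ⇒* {S}; L ⇒* {A, S}.
For each unit pair (A, B), copy every non-unit production of B to A, then drop all unit productions.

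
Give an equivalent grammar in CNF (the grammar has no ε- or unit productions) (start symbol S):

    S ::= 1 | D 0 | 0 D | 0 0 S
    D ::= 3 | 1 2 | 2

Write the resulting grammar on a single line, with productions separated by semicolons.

S ::= 1 | D X1 | X1 D | X1 Y1; D ::= 3 | X2 X3 | 2; X1 ::= 0; X2 ::= 1; X3 ::= 2; Y1 ::= X1 S

Introduce a nonterminal for each terminal appearing in a rule of length ≥ 2: X1 → 0, X2 → 1, X3 → 2.
Binarize each right-hand side of length ≥ 3 by chaining fresh nonterminals (Y1, Y2, …): affected rules were S → X1 X1 S.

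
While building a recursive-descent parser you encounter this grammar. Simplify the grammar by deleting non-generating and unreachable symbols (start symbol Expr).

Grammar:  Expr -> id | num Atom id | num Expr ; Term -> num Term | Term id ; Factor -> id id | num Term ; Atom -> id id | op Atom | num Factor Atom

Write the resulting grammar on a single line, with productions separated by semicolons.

Generating nonterminals: {Atom, Expr, Factor}.
Reachable from Expr after that: {Atom, Expr, Factor}.
Removed useless symbols: {Term} and every production mentioning them.

Expr -> id | num Atom id | num Expr; Factor -> id id; Atom -> id id | op Atom | num Factor Atom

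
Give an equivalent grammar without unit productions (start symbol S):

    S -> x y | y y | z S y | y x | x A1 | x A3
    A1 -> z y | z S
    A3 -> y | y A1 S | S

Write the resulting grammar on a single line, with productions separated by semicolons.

S -> x y | y y | z S y | y x | x A1 | x A3; A1 -> z y | z S; A3 -> x y | y y | z S y | y x | x A1 | x A3 | y | y A1 S

Unit pairs: A3 ⇒* {S}.
Replace each nonterminal's rules with the union of the non-unit rules of every nonterminal it unit-derives.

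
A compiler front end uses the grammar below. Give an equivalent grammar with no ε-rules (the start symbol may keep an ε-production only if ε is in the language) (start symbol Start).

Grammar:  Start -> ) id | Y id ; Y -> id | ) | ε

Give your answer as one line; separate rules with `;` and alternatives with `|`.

Nullable nonterminals: {Y}.
ε ∉ L(G), so no ε-production is kept.
Expand every rule over subsets of its nullable positions: Start → Y id gives Y id | id.

Start -> ) id | Y id | id; Y -> id | )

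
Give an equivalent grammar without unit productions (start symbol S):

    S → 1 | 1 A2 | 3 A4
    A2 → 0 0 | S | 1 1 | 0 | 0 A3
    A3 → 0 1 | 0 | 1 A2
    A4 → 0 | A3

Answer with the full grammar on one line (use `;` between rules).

S → 1 | 1 A2 | 3 A4; A2 → 0 0 | 1 1 | 0 | 0 A3 | 1 | 1 A2 | 3 A4; A3 → 0 1 | 0 | 1 A2; A4 → 0 | 0 1 | 1 A2

Unit pairs: A2 ⇒* {S}; A4 ⇒* {A3}.
For every A with A ⇒* B via unit rules, add B's non-unit alternatives to A; then delete every rule of the form X → Y.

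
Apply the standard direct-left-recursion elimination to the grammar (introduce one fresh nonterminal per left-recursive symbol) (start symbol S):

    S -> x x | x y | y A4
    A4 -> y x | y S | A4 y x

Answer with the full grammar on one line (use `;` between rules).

Left recursion appears on A4.
For A4: α = {y x}, β = {y x, y S}. Rewrite as A4 → β A4' and A4' → α A4' | ε.

S -> x x | x y | y A4; A4 -> y x A4' | y S A4'; A4' -> y x A4' | ε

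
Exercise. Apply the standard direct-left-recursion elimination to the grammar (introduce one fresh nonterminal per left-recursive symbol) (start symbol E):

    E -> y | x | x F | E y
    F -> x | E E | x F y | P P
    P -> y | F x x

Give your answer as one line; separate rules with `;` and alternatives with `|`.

E -> y E' | x E' | x F E'; F -> x | E E | x F y | P P; P -> y | F x x; E' -> y E' | eps

E is directly left-recursive.
For E: α = {y}, β = {y, x, x F}. Rewrite as E → β E' and E' → α E' | ε.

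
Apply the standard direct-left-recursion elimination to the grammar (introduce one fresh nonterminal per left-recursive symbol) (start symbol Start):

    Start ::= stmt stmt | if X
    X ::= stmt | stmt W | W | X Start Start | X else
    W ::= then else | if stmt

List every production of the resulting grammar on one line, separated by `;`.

Start ::= stmt stmt | if X; X ::= stmt X1 | stmt W X1 | W X1; W ::= then else | if stmt; X1 ::= Start Start X1 | else X1 | ε

X is directly left-recursive.
For X: α = {Start Start, else}, β = {stmt, stmt W, W}. Rewrite as X → β X1 and X1 → α X1 | ε.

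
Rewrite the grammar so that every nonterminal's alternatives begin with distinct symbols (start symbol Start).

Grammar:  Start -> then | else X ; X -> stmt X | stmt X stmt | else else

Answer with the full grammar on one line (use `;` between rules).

Start -> then | else X; X -> else else | stmt X X1; X1 -> ε | stmt

X has alternatives sharing prefix 'stmt X': factor to X → stmt X X1 with X1 → ε | stmt.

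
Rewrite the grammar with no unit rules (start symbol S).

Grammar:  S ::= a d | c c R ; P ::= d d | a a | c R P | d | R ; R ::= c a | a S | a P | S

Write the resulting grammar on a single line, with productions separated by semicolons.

S ::= a d | c c R; P ::= a d | c c R | d d | a a | c R P | d | c a | a S | a P; R ::= a d | c c R | c a | a S | a P

Unit pairs: P ⇒* {R, S}; R ⇒* {S}.
For each unit pair (A, B), copy every non-unit production of B to A, then drop all unit productions.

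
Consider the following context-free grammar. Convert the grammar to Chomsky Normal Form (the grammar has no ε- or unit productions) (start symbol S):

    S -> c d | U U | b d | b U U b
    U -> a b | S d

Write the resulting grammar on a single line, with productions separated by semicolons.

S -> X1 X2 | U U | X3 X2 | X3 Y1; U -> X4 X3 | S X2; X1 -> c; X2 -> d; X3 -> b; X4 -> a; Y1 -> U Y2; Y2 -> U X3

Introduce a nonterminal for each terminal appearing in a rule of length ≥ 2: X1 → c, X2 → d, X3 → b, X4 → a.
Binarize each right-hand side of length ≥ 3 by chaining fresh nonterminals (Y1, Y2, …): affected rules were S → X3 U U X3.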